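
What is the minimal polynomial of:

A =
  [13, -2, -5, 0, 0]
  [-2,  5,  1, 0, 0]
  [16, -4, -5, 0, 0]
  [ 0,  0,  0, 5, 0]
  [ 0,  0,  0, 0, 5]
x^3 - 13*x^2 + 55*x - 75

The characteristic polynomial is χ_A(x) = (x - 5)^4*(x - 3), so the eigenvalues are known. The minimal polynomial is
  m_A(x) = Π_λ (x − λ)^{k_λ}
where k_λ is the size of the *largest* Jordan block for λ (equivalently, the smallest k with (A − λI)^k v = 0 for every generalised eigenvector v of λ).

  λ = 3: largest Jordan block has size 1, contributing (x − 3)
  λ = 5: largest Jordan block has size 2, contributing (x − 5)^2

So m_A(x) = (x - 5)^2*(x - 3) = x^3 - 13*x^2 + 55*x - 75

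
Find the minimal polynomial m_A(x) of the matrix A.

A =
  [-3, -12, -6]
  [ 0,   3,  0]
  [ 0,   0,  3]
x^2 - 9

The characteristic polynomial is χ_A(x) = (x - 3)^2*(x + 3), so the eigenvalues are known. The minimal polynomial is
  m_A(x) = Π_λ (x − λ)^{k_λ}
where k_λ is the size of the *largest* Jordan block for λ (equivalently, the smallest k with (A − λI)^k v = 0 for every generalised eigenvector v of λ).

  λ = -3: largest Jordan block has size 1, contributing (x + 3)
  λ = 3: largest Jordan block has size 1, contributing (x − 3)

So m_A(x) = (x - 3)*(x + 3) = x^2 - 9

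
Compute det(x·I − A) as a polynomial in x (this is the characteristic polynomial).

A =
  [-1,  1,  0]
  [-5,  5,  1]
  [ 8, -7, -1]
x^3 - 3*x^2 + 3*x - 1

Expanding det(x·I − A) (e.g. by cofactor expansion or by noting that A is similar to its Jordan form J, which has the same characteristic polynomial as A) gives
  χ_A(x) = x^3 - 3*x^2 + 3*x - 1
which factors as (x - 1)^3. The eigenvalues (with algebraic multiplicities) are λ = 1 with multiplicity 3.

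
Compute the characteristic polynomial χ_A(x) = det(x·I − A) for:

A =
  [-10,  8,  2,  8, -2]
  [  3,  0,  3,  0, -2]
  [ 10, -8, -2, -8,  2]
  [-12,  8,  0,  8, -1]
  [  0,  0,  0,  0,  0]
x^5 + 4*x^4

Expanding det(x·I − A) (e.g. by cofactor expansion or by noting that A is similar to its Jordan form J, which has the same characteristic polynomial as A) gives
  χ_A(x) = x^5 + 4*x^4
which factors as x^4*(x + 4). The eigenvalues (with algebraic multiplicities) are λ = -4 with multiplicity 1, λ = 0 with multiplicity 4.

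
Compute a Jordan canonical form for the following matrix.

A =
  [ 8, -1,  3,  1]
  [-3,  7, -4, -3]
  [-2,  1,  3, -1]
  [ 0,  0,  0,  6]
J_3(6) ⊕ J_1(6)

The characteristic polynomial is
  det(x·I − A) = x^4 - 24*x^3 + 216*x^2 - 864*x + 1296 = (x - 6)^4

Eigenvalues and multiplicities (the geometric multiplicity of λ is n − rank(A − λI), which equals the number of Jordan blocks for λ):
  λ = 6: algebraic multiplicity = 4, geometric multiplicity = 2

Determining the block sizes for each eigenvalue:
  λ = 6: with am = 4 and gm = 2, the partition is not yet determined (e.g. several partitions of 4 into 2 parts exist). Let N = A − (6)·I. Computing rank(N^1) = 2, rank(N^2) = 1, rank(N^3) = 0; the number of blocks of size ≥ j is rank(N^{j−1}) − rank(N^j), giving [2, 1, 1]. So we have 1 block(s) of size 3, 1 block(s) of size 1 → block sizes [3, 1]

Assembling the blocks gives a Jordan form
J =
  [6, 1, 0, 0]
  [0, 6, 1, 0]
  [0, 0, 6, 0]
  [0, 0, 0, 6]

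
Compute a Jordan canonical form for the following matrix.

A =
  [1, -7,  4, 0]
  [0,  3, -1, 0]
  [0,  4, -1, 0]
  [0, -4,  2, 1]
J_3(1) ⊕ J_1(1)

The characteristic polynomial is
  det(x·I − A) = x^4 - 4*x^3 + 6*x^2 - 4*x + 1 = (x - 1)^4

Eigenvalues and multiplicities (the geometric multiplicity of λ is n − rank(A − λI), which equals the number of Jordan blocks for λ):
  λ = 1: algebraic multiplicity = 4, geometric multiplicity = 2

Determining the block sizes for each eigenvalue:
  λ = 1: with am = 4 and gm = 2, the partition is not yet determined (e.g. several partitions of 4 into 2 parts exist). Let N = A − (1)·I. Computing rank(N^1) = 2, rank(N^2) = 1, rank(N^3) = 0; the number of blocks of size ≥ j is rank(N^{j−1}) − rank(N^j), giving [2, 1, 1]. So we have 1 block(s) of size 3, 1 block(s) of size 1 → block sizes [3, 1]

Assembling the blocks gives a Jordan form
J =
  [1, 1, 0, 0]
  [0, 1, 1, 0]
  [0, 0, 1, 0]
  [0, 0, 0, 1]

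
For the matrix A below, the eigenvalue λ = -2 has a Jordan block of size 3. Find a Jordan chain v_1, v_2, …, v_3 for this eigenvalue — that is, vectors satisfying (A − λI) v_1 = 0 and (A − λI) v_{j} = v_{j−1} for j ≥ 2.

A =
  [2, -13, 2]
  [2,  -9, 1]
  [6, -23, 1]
A Jordan chain for λ = -2 of length 3:
v_1 = (2, 0, -4)ᵀ
v_2 = (4, 2, 6)ᵀ
v_3 = (1, 0, 0)ᵀ

Let N = A − (-2)·I. We want v_3 with N^3 v_3 = 0 but N^2 v_3 ≠ 0; then v_{j-1} := N · v_j for j = 3, …, 2.

Pick v_3 = (1, 0, 0)ᵀ.
Then v_2 = N · v_3 = (4, 2, 6)ᵀ.
Then v_1 = N · v_2 = (2, 0, -4)ᵀ.

Sanity check: (A − (-2)·I) v_1 = (0, 0, 0)ᵀ = 0. ✓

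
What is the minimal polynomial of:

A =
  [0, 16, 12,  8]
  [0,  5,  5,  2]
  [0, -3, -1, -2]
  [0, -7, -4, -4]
x^3

The characteristic polynomial is χ_A(x) = x^4, so the eigenvalues are known. The minimal polynomial is
  m_A(x) = Π_λ (x − λ)^{k_λ}
where k_λ is the size of the *largest* Jordan block for λ (equivalently, the smallest k with (A − λI)^k v = 0 for every generalised eigenvector v of λ).

  λ = 0: largest Jordan block has size 3, contributing (x − 0)^3

So m_A(x) = x^3 = x^3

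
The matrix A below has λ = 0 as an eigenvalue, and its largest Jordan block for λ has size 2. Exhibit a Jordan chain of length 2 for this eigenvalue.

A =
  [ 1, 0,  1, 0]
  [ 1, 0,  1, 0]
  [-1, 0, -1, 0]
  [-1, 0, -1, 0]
A Jordan chain for λ = 0 of length 2:
v_1 = (1, 1, -1, -1)ᵀ
v_2 = (1, 0, 0, 0)ᵀ

Let N = A − (0)·I. We want v_2 with N^2 v_2 = 0 but N^1 v_2 ≠ 0; then v_{j-1} := N · v_j for j = 2, …, 2.

Pick v_2 = (1, 0, 0, 0)ᵀ.
Then v_1 = N · v_2 = (1, 1, -1, -1)ᵀ.

Sanity check: (A − (0)·I) v_1 = (0, 0, 0, 0)ᵀ = 0. ✓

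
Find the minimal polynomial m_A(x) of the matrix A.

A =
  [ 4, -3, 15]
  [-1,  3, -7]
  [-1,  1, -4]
x^3 - 3*x^2 + 3*x - 1

The characteristic polynomial is χ_A(x) = (x - 1)^3, so the eigenvalues are known. The minimal polynomial is
  m_A(x) = Π_λ (x − λ)^{k_λ}
where k_λ is the size of the *largest* Jordan block for λ (equivalently, the smallest k with (A − λI)^k v = 0 for every generalised eigenvector v of λ).

  λ = 1: largest Jordan block has size 3, contributing (x − 1)^3

So m_A(x) = (x - 1)^3 = x^3 - 3*x^2 + 3*x - 1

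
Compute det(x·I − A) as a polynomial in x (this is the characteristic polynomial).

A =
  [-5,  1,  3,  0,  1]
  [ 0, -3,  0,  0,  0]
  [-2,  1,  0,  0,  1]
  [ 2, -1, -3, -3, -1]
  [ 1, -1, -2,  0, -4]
x^5 + 15*x^4 + 90*x^3 + 270*x^2 + 405*x + 243

Expanding det(x·I − A) (e.g. by cofactor expansion or by noting that A is similar to its Jordan form J, which has the same characteristic polynomial as A) gives
  χ_A(x) = x^5 + 15*x^4 + 90*x^3 + 270*x^2 + 405*x + 243
which factors as (x + 3)^5. The eigenvalues (with algebraic multiplicities) are λ = -3 with multiplicity 5.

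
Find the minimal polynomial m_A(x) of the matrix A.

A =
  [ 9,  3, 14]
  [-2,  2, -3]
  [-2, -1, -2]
x^3 - 9*x^2 + 27*x - 27

The characteristic polynomial is χ_A(x) = (x - 3)^3, so the eigenvalues are known. The minimal polynomial is
  m_A(x) = Π_λ (x − λ)^{k_λ}
where k_λ is the size of the *largest* Jordan block for λ (equivalently, the smallest k with (A − λI)^k v = 0 for every generalised eigenvector v of λ).

  λ = 3: largest Jordan block has size 3, contributing (x − 3)^3

So m_A(x) = (x - 3)^3 = x^3 - 9*x^2 + 27*x - 27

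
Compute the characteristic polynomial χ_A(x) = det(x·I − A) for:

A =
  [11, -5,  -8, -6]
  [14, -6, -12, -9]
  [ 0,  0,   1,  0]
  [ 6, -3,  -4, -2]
x^4 - 4*x^3 + 6*x^2 - 4*x + 1

Expanding det(x·I − A) (e.g. by cofactor expansion or by noting that A is similar to its Jordan form J, which has the same characteristic polynomial as A) gives
  χ_A(x) = x^4 - 4*x^3 + 6*x^2 - 4*x + 1
which factors as (x - 1)^4. The eigenvalues (with algebraic multiplicities) are λ = 1 with multiplicity 4.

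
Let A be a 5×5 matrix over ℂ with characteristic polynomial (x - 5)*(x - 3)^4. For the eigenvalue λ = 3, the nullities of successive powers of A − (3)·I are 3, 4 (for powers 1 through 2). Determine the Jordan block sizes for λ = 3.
Block sizes for λ = 3: [2, 1, 1]

From the dimensions of kernels of powers, the number of Jordan blocks of size at least j is d_j − d_{j−1} where d_j = dim ker(N^j) (with d_0 = 0). Computing the differences gives [3, 1].
The number of blocks of size exactly k is (#blocks of size ≥ k) − (#blocks of size ≥ k + 1), so the partition is: 2 block(s) of size 1, 1 block(s) of size 2.
In nonincreasing order the block sizes are [2, 1, 1].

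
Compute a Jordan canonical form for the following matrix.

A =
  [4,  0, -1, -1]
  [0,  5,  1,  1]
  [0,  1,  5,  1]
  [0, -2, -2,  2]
J_3(4) ⊕ J_1(4)

The characteristic polynomial is
  det(x·I − A) = x^4 - 16*x^3 + 96*x^2 - 256*x + 256 = (x - 4)^4

Eigenvalues and multiplicities (the geometric multiplicity of λ is n − rank(A − λI), which equals the number of Jordan blocks for λ):
  λ = 4: algebraic multiplicity = 4, geometric multiplicity = 2

Determining the block sizes for each eigenvalue:
  λ = 4: with am = 4 and gm = 2, the partition is not yet determined (e.g. several partitions of 4 into 2 parts exist). Let N = A − (4)·I. Computing rank(N^1) = 2, rank(N^2) = 1, rank(N^3) = 0; the number of blocks of size ≥ j is rank(N^{j−1}) − rank(N^j), giving [2, 1, 1]. So we have 1 block(s) of size 3, 1 block(s) of size 1 → block sizes [3, 1]

Assembling the blocks gives a Jordan form
J =
  [4, 1, 0, 0]
  [0, 4, 1, 0]
  [0, 0, 4, 0]
  [0, 0, 0, 4]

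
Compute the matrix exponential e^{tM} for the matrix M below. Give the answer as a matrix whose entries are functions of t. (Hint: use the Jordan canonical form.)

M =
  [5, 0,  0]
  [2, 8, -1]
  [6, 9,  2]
e^{tM} =
  [exp(5*t), 0, 0]
  [2*t*exp(5*t), 3*t*exp(5*t) + exp(5*t), -t*exp(5*t)]
  [6*t*exp(5*t), 9*t*exp(5*t), -3*t*exp(5*t) + exp(5*t)]

Strategy: write M = P · J · P⁻¹ where J is a Jordan canonical form, so e^{tM} = P · e^{tJ} · P⁻¹, and e^{tJ} can be computed block-by-block.

M has Jordan form
J =
  [5, 1, 0]
  [0, 5, 0]
  [0, 0, 5]
(up to reordering of blocks).

Per-block formulas:
  For a 1×1 block at λ = 5: exp(t · [5]) = [e^(5t)].
  For a 2×2 Jordan block J_2(5): exp(t · J_2(5)) = e^(5t)·(I + t·N), where N is the 2×2 nilpotent shift.

After assembling e^{tJ} and conjugating by P, we get:

e^{tM} =
  [exp(5*t), 0, 0]
  [2*t*exp(5*t), 3*t*exp(5*t) + exp(5*t), -t*exp(5*t)]
  [6*t*exp(5*t), 9*t*exp(5*t), -3*t*exp(5*t) + exp(5*t)]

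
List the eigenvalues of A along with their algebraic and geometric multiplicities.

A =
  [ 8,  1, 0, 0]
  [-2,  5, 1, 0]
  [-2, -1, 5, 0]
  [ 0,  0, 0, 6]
λ = 6: alg = 4, geom = 2

Step 1 — factor the characteristic polynomial to read off the algebraic multiplicities:
  χ_A(x) = (x - 6)^4

Step 2 — compute geometric multiplicities via the rank-nullity identity g(λ) = n − rank(A − λI):
  rank(A − (6)·I) = 2, so dim ker(A − (6)·I) = n − 2 = 2

Summary:
  λ = 6: algebraic multiplicity = 4, geometric multiplicity = 2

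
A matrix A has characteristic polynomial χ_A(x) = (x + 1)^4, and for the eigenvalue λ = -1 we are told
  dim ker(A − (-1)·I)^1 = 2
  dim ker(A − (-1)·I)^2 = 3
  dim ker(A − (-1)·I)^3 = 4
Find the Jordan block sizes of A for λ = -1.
Block sizes for λ = -1: [3, 1]

From the dimensions of kernels of powers, the number of Jordan blocks of size at least j is d_j − d_{j−1} where d_j = dim ker(N^j) (with d_0 = 0). Computing the differences gives [2, 1, 1].
The number of blocks of size exactly k is (#blocks of size ≥ k) − (#blocks of size ≥ k + 1), so the partition is: 1 block(s) of size 1, 1 block(s) of size 3.
In nonincreasing order the block sizes are [3, 1].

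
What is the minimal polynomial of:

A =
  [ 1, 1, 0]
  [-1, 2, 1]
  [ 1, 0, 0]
x^3 - 3*x^2 + 3*x - 1

The characteristic polynomial is χ_A(x) = (x - 1)^3, so the eigenvalues are known. The minimal polynomial is
  m_A(x) = Π_λ (x − λ)^{k_λ}
where k_λ is the size of the *largest* Jordan block for λ (equivalently, the smallest k with (A − λI)^k v = 0 for every generalised eigenvector v of λ).

  λ = 1: largest Jordan block has size 3, contributing (x − 1)^3

So m_A(x) = (x - 1)^3 = x^3 - 3*x^2 + 3*x - 1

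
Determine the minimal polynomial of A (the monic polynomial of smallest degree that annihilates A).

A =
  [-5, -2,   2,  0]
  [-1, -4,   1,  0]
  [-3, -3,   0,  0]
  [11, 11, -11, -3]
x^2 + 6*x + 9

The characteristic polynomial is χ_A(x) = (x + 3)^4, so the eigenvalues are known. The minimal polynomial is
  m_A(x) = Π_λ (x − λ)^{k_λ}
where k_λ is the size of the *largest* Jordan block for λ (equivalently, the smallest k with (A − λI)^k v = 0 for every generalised eigenvector v of λ).

  λ = -3: largest Jordan block has size 2, contributing (x + 3)^2

So m_A(x) = (x + 3)^2 = x^2 + 6*x + 9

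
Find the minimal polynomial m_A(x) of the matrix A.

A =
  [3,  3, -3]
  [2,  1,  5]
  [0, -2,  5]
x^3 - 9*x^2 + 27*x - 27

The characteristic polynomial is χ_A(x) = (x - 3)^3, so the eigenvalues are known. The minimal polynomial is
  m_A(x) = Π_λ (x − λ)^{k_λ}
where k_λ is the size of the *largest* Jordan block for λ (equivalently, the smallest k with (A − λI)^k v = 0 for every generalised eigenvector v of λ).

  λ = 3: largest Jordan block has size 3, contributing (x − 3)^3

So m_A(x) = (x - 3)^3 = x^3 - 9*x^2 + 27*x - 27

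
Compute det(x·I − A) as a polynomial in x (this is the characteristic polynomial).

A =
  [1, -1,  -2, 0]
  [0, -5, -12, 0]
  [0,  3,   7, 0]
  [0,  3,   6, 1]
x^4 - 4*x^3 + 6*x^2 - 4*x + 1

Expanding det(x·I − A) (e.g. by cofactor expansion or by noting that A is similar to its Jordan form J, which has the same characteristic polynomial as A) gives
  χ_A(x) = x^4 - 4*x^3 + 6*x^2 - 4*x + 1
which factors as (x - 1)^4. The eigenvalues (with algebraic multiplicities) are λ = 1 with multiplicity 4.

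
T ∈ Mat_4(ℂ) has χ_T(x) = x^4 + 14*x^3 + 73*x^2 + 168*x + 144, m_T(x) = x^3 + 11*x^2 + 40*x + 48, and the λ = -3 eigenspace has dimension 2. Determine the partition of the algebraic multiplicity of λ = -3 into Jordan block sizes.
Block sizes for λ = -3: [1, 1]

Step 1 — from the characteristic polynomial, algebraic multiplicity of λ = -3 is 2. From dim ker(T − (-3)·I) = 2, there are exactly 2 Jordan blocks for λ = -3.
Step 2 — from the minimal polynomial, the factor (x + 3) tells us the largest block for λ = -3 has size 1.
Step 3 — with total size 2, 2 blocks, and largest block 1, the block sizes (in nonincreasing order) are [1, 1].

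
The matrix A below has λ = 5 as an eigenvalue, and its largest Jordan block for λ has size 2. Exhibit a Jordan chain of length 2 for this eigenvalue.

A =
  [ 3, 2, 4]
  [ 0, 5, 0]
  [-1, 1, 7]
A Jordan chain for λ = 5 of length 2:
v_1 = (-2, 0, -1)ᵀ
v_2 = (1, 0, 0)ᵀ

Let N = A − (5)·I. We want v_2 with N^2 v_2 = 0 but N^1 v_2 ≠ 0; then v_{j-1} := N · v_j for j = 2, …, 2.

Pick v_2 = (1, 0, 0)ᵀ.
Then v_1 = N · v_2 = (-2, 0, -1)ᵀ.

Sanity check: (A − (5)·I) v_1 = (0, 0, 0)ᵀ = 0. ✓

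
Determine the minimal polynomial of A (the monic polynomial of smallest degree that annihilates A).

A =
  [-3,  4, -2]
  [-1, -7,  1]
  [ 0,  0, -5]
x^2 + 10*x + 25

The characteristic polynomial is χ_A(x) = (x + 5)^3, so the eigenvalues are known. The minimal polynomial is
  m_A(x) = Π_λ (x − λ)^{k_λ}
where k_λ is the size of the *largest* Jordan block for λ (equivalently, the smallest k with (A − λI)^k v = 0 for every generalised eigenvector v of λ).

  λ = -5: largest Jordan block has size 2, contributing (x + 5)^2

So m_A(x) = (x + 5)^2 = x^2 + 10*x + 25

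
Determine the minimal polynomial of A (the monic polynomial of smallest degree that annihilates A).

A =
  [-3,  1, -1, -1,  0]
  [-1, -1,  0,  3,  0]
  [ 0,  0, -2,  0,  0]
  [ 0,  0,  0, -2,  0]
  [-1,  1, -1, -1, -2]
x^3 + 6*x^2 + 12*x + 8

The characteristic polynomial is χ_A(x) = (x + 2)^5, so the eigenvalues are known. The minimal polynomial is
  m_A(x) = Π_λ (x − λ)^{k_λ}
where k_λ is the size of the *largest* Jordan block for λ (equivalently, the smallest k with (A − λI)^k v = 0 for every generalised eigenvector v of λ).

  λ = -2: largest Jordan block has size 3, contributing (x + 2)^3

So m_A(x) = (x + 2)^3 = x^3 + 6*x^2 + 12*x + 8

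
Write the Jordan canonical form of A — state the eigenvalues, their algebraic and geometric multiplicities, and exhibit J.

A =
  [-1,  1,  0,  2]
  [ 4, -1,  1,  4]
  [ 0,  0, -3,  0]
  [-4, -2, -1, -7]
J_3(-3) ⊕ J_1(-3)

The characteristic polynomial is
  det(x·I − A) = x^4 + 12*x^3 + 54*x^2 + 108*x + 81 = (x + 3)^4

Eigenvalues and multiplicities (the geometric multiplicity of λ is n − rank(A − λI), which equals the number of Jordan blocks for λ):
  λ = -3: algebraic multiplicity = 4, geometric multiplicity = 2

Determining the block sizes for each eigenvalue:
  λ = -3: with am = 4 and gm = 2, the partition is not yet determined (e.g. several partitions of 4 into 2 parts exist). Let N = A − (-3)·I. Computing rank(N^1) = 2, rank(N^2) = 1, rank(N^3) = 0; the number of blocks of size ≥ j is rank(N^{j−1}) − rank(N^j), giving [2, 1, 1]. So we have 1 block(s) of size 3, 1 block(s) of size 1 → block sizes [3, 1]

Assembling the blocks gives a Jordan form
J =
  [-3,  1,  0,  0]
  [ 0, -3,  1,  0]
  [ 0,  0, -3,  0]
  [ 0,  0,  0, -3]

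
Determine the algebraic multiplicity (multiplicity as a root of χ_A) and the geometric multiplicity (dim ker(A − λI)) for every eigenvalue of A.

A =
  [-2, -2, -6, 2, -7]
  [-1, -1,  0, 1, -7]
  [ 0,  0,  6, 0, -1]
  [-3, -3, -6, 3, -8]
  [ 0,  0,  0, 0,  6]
λ = 0: alg = 3, geom = 2; λ = 6: alg = 2, geom = 1

Step 1 — factor the characteristic polynomial to read off the algebraic multiplicities:
  χ_A(x) = x^3*(x - 6)^2

Step 2 — compute geometric multiplicities via the rank-nullity identity g(λ) = n − rank(A − λI):
  rank(A − (0)·I) = 3, so dim ker(A − (0)·I) = n − 3 = 2
  rank(A − (6)·I) = 4, so dim ker(A − (6)·I) = n − 4 = 1

Summary:
  λ = 0: algebraic multiplicity = 3, geometric multiplicity = 2
  λ = 6: algebraic multiplicity = 2, geometric multiplicity = 1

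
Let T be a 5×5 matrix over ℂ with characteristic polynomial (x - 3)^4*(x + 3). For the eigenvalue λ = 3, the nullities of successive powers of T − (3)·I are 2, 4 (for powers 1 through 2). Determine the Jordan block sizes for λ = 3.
Block sizes for λ = 3: [2, 2]

From the dimensions of kernels of powers, the number of Jordan blocks of size at least j is d_j − d_{j−1} where d_j = dim ker(N^j) (with d_0 = 0). Computing the differences gives [2, 2].
The number of blocks of size exactly k is (#blocks of size ≥ k) − (#blocks of size ≥ k + 1), so the partition is: 2 block(s) of size 2.
In nonincreasing order the block sizes are [2, 2].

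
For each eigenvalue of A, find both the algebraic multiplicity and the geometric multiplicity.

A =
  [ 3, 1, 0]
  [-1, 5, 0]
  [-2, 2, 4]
λ = 4: alg = 3, geom = 2

Step 1 — factor the characteristic polynomial to read off the algebraic multiplicities:
  χ_A(x) = (x - 4)^3

Step 2 — compute geometric multiplicities via the rank-nullity identity g(λ) = n − rank(A − λI):
  rank(A − (4)·I) = 1, so dim ker(A − (4)·I) = n − 1 = 2

Summary:
  λ = 4: algebraic multiplicity = 3, geometric multiplicity = 2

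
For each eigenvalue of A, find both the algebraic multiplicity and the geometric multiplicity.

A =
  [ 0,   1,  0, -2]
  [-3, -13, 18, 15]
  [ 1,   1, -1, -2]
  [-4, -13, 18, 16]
λ = -1: alg = 2, geom = 2; λ = 2: alg = 2, geom = 1

Step 1 — factor the characteristic polynomial to read off the algebraic multiplicities:
  χ_A(x) = (x - 2)^2*(x + 1)^2

Step 2 — compute geometric multiplicities via the rank-nullity identity g(λ) = n − rank(A − λI):
  rank(A − (-1)·I) = 2, so dim ker(A − (-1)·I) = n − 2 = 2
  rank(A − (2)·I) = 3, so dim ker(A − (2)·I) = n − 3 = 1

Summary:
  λ = -1: algebraic multiplicity = 2, geometric multiplicity = 2
  λ = 2: algebraic multiplicity = 2, geometric multiplicity = 1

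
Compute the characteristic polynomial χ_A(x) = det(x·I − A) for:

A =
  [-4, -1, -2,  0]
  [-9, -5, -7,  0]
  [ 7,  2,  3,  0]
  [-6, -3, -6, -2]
x^4 + 8*x^3 + 24*x^2 + 32*x + 16

Expanding det(x·I − A) (e.g. by cofactor expansion or by noting that A is similar to its Jordan form J, which has the same characteristic polynomial as A) gives
  χ_A(x) = x^4 + 8*x^3 + 24*x^2 + 32*x + 16
which factors as (x + 2)^4. The eigenvalues (with algebraic multiplicities) are λ = -2 with multiplicity 4.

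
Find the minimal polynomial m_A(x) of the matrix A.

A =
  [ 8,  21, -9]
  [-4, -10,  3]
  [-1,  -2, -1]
x^3 + 3*x^2 + 3*x + 1

The characteristic polynomial is χ_A(x) = (x + 1)^3, so the eigenvalues are known. The minimal polynomial is
  m_A(x) = Π_λ (x − λ)^{k_λ}
where k_λ is the size of the *largest* Jordan block for λ (equivalently, the smallest k with (A − λI)^k v = 0 for every generalised eigenvector v of λ).

  λ = -1: largest Jordan block has size 3, contributing (x + 1)^3

So m_A(x) = (x + 1)^3 = x^3 + 3*x^2 + 3*x + 1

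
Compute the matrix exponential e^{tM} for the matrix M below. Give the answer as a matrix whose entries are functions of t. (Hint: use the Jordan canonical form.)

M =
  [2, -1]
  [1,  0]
e^{tM} =
  [t*exp(t) + exp(t), -t*exp(t)]
  [t*exp(t), -t*exp(t) + exp(t)]

Strategy: write M = P · J · P⁻¹ where J is a Jordan canonical form, so e^{tM} = P · e^{tJ} · P⁻¹, and e^{tJ} can be computed block-by-block.

M has Jordan form
J =
  [1, 1]
  [0, 1]
(up to reordering of blocks).

Per-block formulas:
  For a 2×2 Jordan block J_2(1): exp(t · J_2(1)) = e^(1t)·(I + t·N), where N is the 2×2 nilpotent shift.

After assembling e^{tJ} and conjugating by P, we get:

e^{tM} =
  [t*exp(t) + exp(t), -t*exp(t)]
  [t*exp(t), -t*exp(t) + exp(t)]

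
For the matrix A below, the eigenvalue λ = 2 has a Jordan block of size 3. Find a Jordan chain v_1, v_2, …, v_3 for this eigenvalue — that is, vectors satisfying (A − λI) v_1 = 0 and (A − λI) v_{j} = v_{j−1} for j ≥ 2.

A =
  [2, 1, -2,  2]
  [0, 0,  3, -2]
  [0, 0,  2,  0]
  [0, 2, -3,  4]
A Jordan chain for λ = 2 of length 3:
v_1 = (2, 0, 0, 0)ᵀ
v_2 = (1, -2, 0, 2)ᵀ
v_3 = (0, 1, 0, 0)ᵀ

Let N = A − (2)·I. We want v_3 with N^3 v_3 = 0 but N^2 v_3 ≠ 0; then v_{j-1} := N · v_j for j = 3, …, 2.

Pick v_3 = (0, 1, 0, 0)ᵀ.
Then v_2 = N · v_3 = (1, -2, 0, 2)ᵀ.
Then v_1 = N · v_2 = (2, 0, 0, 0)ᵀ.

Sanity check: (A − (2)·I) v_1 = (0, 0, 0, 0)ᵀ = 0. ✓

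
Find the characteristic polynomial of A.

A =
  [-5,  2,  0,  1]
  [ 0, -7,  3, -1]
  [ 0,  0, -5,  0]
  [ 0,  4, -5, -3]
x^4 + 20*x^3 + 150*x^2 + 500*x + 625

Expanding det(x·I − A) (e.g. by cofactor expansion or by noting that A is similar to its Jordan form J, which has the same characteristic polynomial as A) gives
  χ_A(x) = x^4 + 20*x^3 + 150*x^2 + 500*x + 625
which factors as (x + 5)^4. The eigenvalues (with algebraic multiplicities) are λ = -5 with multiplicity 4.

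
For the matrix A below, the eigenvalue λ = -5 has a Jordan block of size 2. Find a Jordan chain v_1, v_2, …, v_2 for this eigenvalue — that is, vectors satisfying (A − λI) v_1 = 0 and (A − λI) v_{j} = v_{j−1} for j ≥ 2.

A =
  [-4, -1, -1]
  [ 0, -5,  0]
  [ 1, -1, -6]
A Jordan chain for λ = -5 of length 2:
v_1 = (1, 0, 1)ᵀ
v_2 = (1, 0, 0)ᵀ

Let N = A − (-5)·I. We want v_2 with N^2 v_2 = 0 but N^1 v_2 ≠ 0; then v_{j-1} := N · v_j for j = 2, …, 2.

Pick v_2 = (1, 0, 0)ᵀ.
Then v_1 = N · v_2 = (1, 0, 1)ᵀ.

Sanity check: (A − (-5)·I) v_1 = (0, 0, 0)ᵀ = 0. ✓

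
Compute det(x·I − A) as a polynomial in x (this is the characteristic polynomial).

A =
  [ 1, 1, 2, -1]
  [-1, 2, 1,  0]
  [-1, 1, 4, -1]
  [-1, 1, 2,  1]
x^4 - 8*x^3 + 24*x^2 - 32*x + 16

Expanding det(x·I − A) (e.g. by cofactor expansion or by noting that A is similar to its Jordan form J, which has the same characteristic polynomial as A) gives
  χ_A(x) = x^4 - 8*x^3 + 24*x^2 - 32*x + 16
which factors as (x - 2)^4. The eigenvalues (with algebraic multiplicities) are λ = 2 with multiplicity 4.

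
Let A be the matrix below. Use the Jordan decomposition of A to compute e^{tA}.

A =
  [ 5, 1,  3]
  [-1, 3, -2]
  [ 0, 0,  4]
e^{tA} =
  [t*exp(4*t) + exp(4*t), t*exp(4*t), t^2*exp(4*t)/2 + 3*t*exp(4*t)]
  [-t*exp(4*t), -t*exp(4*t) + exp(4*t), -t^2*exp(4*t)/2 - 2*t*exp(4*t)]
  [0, 0, exp(4*t)]

Strategy: write A = P · J · P⁻¹ where J is a Jordan canonical form, so e^{tA} = P · e^{tJ} · P⁻¹, and e^{tJ} can be computed block-by-block.

A has Jordan form
J =
  [4, 1, 0]
  [0, 4, 1]
  [0, 0, 4]
(up to reordering of blocks).

Per-block formulas:
  For a 3×3 Jordan block J_3(4): exp(t · J_3(4)) = e^(4t)·(I + t·N + (t^2/2)·N^2), where N is the 3×3 nilpotent shift.

After assembling e^{tJ} and conjugating by P, we get:

e^{tA} =
  [t*exp(4*t) + exp(4*t), t*exp(4*t), t^2*exp(4*t)/2 + 3*t*exp(4*t)]
  [-t*exp(4*t), -t*exp(4*t) + exp(4*t), -t^2*exp(4*t)/2 - 2*t*exp(4*t)]
  [0, 0, exp(4*t)]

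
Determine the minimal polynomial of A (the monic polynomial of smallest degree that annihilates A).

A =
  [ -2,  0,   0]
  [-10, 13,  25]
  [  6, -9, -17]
x^2 + 4*x + 4

The characteristic polynomial is χ_A(x) = (x + 2)^3, so the eigenvalues are known. The minimal polynomial is
  m_A(x) = Π_λ (x − λ)^{k_λ}
where k_λ is the size of the *largest* Jordan block for λ (equivalently, the smallest k with (A − λI)^k v = 0 for every generalised eigenvector v of λ).

  λ = -2: largest Jordan block has size 2, contributing (x + 2)^2

So m_A(x) = (x + 2)^2 = x^2 + 4*x + 4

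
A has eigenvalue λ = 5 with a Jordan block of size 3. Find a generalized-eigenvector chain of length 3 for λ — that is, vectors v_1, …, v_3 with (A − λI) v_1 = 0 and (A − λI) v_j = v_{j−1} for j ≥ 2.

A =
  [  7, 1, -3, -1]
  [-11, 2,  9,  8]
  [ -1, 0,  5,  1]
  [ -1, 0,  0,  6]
A Jordan chain for λ = 5 of length 3:
v_1 = (-3, -6, -3, -3)ᵀ
v_2 = (2, -11, -1, -1)ᵀ
v_3 = (1, 0, 0, 0)ᵀ

Let N = A − (5)·I. We want v_3 with N^3 v_3 = 0 but N^2 v_3 ≠ 0; then v_{j-1} := N · v_j for j = 3, …, 2.

Pick v_3 = (1, 0, 0, 0)ᵀ.
Then v_2 = N · v_3 = (2, -11, -1, -1)ᵀ.
Then v_1 = N · v_2 = (-3, -6, -3, -3)ᵀ.

Sanity check: (A − (5)·I) v_1 = (0, 0, 0, 0)ᵀ = 0. ✓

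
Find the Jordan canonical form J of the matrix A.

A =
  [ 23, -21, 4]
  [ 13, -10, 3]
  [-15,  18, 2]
J_3(5)

The characteristic polynomial is
  det(x·I − A) = x^3 - 15*x^2 + 75*x - 125 = (x - 5)^3

Eigenvalues and multiplicities (the geometric multiplicity of λ is n − rank(A − λI), which equals the number of Jordan blocks for λ):
  λ = 5: algebraic multiplicity = 3, geometric multiplicity = 1

Determining the block sizes for each eigenvalue:
  λ = 5: one block (gm = 1), so the single block has size am = 3 → block sizes [3]

Assembling the blocks gives a Jordan form
J =
  [5, 1, 0]
  [0, 5, 1]
  [0, 0, 5]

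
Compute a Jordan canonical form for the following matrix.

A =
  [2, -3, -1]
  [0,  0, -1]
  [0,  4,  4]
J_3(2)

The characteristic polynomial is
  det(x·I − A) = x^3 - 6*x^2 + 12*x - 8 = (x - 2)^3

Eigenvalues and multiplicities (the geometric multiplicity of λ is n − rank(A − λI), which equals the number of Jordan blocks for λ):
  λ = 2: algebraic multiplicity = 3, geometric multiplicity = 1

Determining the block sizes for each eigenvalue:
  λ = 2: one block (gm = 1), so the single block has size am = 3 → block sizes [3]

Assembling the blocks gives a Jordan form
J =
  [2, 1, 0]
  [0, 2, 1]
  [0, 0, 2]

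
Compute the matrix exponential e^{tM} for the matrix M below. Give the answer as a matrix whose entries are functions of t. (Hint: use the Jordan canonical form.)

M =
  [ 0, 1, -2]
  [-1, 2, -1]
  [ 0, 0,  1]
e^{tM} =
  [-t*exp(t) + exp(t), t*exp(t), t^2*exp(t)/2 - 2*t*exp(t)]
  [-t*exp(t), t*exp(t) + exp(t), t^2*exp(t)/2 - t*exp(t)]
  [0, 0, exp(t)]

Strategy: write M = P · J · P⁻¹ where J is a Jordan canonical form, so e^{tM} = P · e^{tJ} · P⁻¹, and e^{tJ} can be computed block-by-block.

M has Jordan form
J =
  [1, 1, 0]
  [0, 1, 1]
  [0, 0, 1]
(up to reordering of blocks).

Per-block formulas:
  For a 3×3 Jordan block J_3(1): exp(t · J_3(1)) = e^(1t)·(I + t·N + (t^2/2)·N^2), where N is the 3×3 nilpotent shift.

After assembling e^{tJ} and conjugating by P, we get:

e^{tM} =
  [-t*exp(t) + exp(t), t*exp(t), t^2*exp(t)/2 - 2*t*exp(t)]
  [-t*exp(t), t*exp(t) + exp(t), t^2*exp(t)/2 - t*exp(t)]
  [0, 0, exp(t)]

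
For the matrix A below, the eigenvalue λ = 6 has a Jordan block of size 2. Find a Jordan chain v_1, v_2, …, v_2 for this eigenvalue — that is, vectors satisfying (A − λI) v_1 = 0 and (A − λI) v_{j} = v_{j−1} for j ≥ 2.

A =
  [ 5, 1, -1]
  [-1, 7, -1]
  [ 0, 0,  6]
A Jordan chain for λ = 6 of length 2:
v_1 = (-1, -1, 0)ᵀ
v_2 = (1, 0, 0)ᵀ

Let N = A − (6)·I. We want v_2 with N^2 v_2 = 0 but N^1 v_2 ≠ 0; then v_{j-1} := N · v_j for j = 2, …, 2.

Pick v_2 = (1, 0, 0)ᵀ.
Then v_1 = N · v_2 = (-1, -1, 0)ᵀ.

Sanity check: (A − (6)·I) v_1 = (0, 0, 0)ᵀ = 0. ✓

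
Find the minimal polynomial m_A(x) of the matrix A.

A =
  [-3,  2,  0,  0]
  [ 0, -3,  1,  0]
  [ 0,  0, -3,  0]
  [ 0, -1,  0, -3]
x^3 + 9*x^2 + 27*x + 27

The characteristic polynomial is χ_A(x) = (x + 3)^4, so the eigenvalues are known. The minimal polynomial is
  m_A(x) = Π_λ (x − λ)^{k_λ}
where k_λ is the size of the *largest* Jordan block for λ (equivalently, the smallest k with (A − λI)^k v = 0 for every generalised eigenvector v of λ).

  λ = -3: largest Jordan block has size 3, contributing (x + 3)^3

So m_A(x) = (x + 3)^3 = x^3 + 9*x^2 + 27*x + 27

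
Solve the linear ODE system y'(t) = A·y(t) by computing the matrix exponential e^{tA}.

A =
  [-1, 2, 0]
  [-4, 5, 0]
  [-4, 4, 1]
e^{tA} =
  [-exp(3*t) + 2*exp(t), exp(3*t) - exp(t), 0]
  [-2*exp(3*t) + 2*exp(t), 2*exp(3*t) - exp(t), 0]
  [-2*exp(3*t) + 2*exp(t), 2*exp(3*t) - 2*exp(t), exp(t)]

Strategy: write A = P · J · P⁻¹ where J is a Jordan canonical form, so e^{tA} = P · e^{tJ} · P⁻¹, and e^{tJ} can be computed block-by-block.

A has Jordan form
J =
  [1, 0, 0]
  [0, 1, 0]
  [0, 0, 3]
(up to reordering of blocks).

Per-block formulas:
  For a 1×1 block at λ = 1: exp(t · [1]) = [e^(1t)].
  For a 1×1 block at λ = 3: exp(t · [3]) = [e^(3t)].

After assembling e^{tJ} and conjugating by P, we get:

e^{tA} =
  [-exp(3*t) + 2*exp(t), exp(3*t) - exp(t), 0]
  [-2*exp(3*t) + 2*exp(t), 2*exp(3*t) - exp(t), 0]
  [-2*exp(3*t) + 2*exp(t), 2*exp(3*t) - 2*exp(t), exp(t)]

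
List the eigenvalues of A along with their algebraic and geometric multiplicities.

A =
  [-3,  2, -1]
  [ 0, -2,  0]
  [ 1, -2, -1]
λ = -2: alg = 3, geom = 2

Step 1 — factor the characteristic polynomial to read off the algebraic multiplicities:
  χ_A(x) = (x + 2)^3

Step 2 — compute geometric multiplicities via the rank-nullity identity g(λ) = n − rank(A − λI):
  rank(A − (-2)·I) = 1, so dim ker(A − (-2)·I) = n − 1 = 2

Summary:
  λ = -2: algebraic multiplicity = 3, geometric multiplicity = 2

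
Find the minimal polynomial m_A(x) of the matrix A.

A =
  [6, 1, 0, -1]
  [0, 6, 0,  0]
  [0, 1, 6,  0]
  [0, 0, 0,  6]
x^2 - 12*x + 36

The characteristic polynomial is χ_A(x) = (x - 6)^4, so the eigenvalues are known. The minimal polynomial is
  m_A(x) = Π_λ (x − λ)^{k_λ}
where k_λ is the size of the *largest* Jordan block for λ (equivalently, the smallest k with (A − λI)^k v = 0 for every generalised eigenvector v of λ).

  λ = 6: largest Jordan block has size 2, contributing (x − 6)^2

So m_A(x) = (x - 6)^2 = x^2 - 12*x + 36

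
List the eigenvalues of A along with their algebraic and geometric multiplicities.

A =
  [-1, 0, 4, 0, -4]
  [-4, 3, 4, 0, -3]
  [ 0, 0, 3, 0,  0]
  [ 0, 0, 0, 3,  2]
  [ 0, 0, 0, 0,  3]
λ = -1: alg = 1, geom = 1; λ = 3: alg = 4, geom = 3

Step 1 — factor the characteristic polynomial to read off the algebraic multiplicities:
  χ_A(x) = (x - 3)^4*(x + 1)

Step 2 — compute geometric multiplicities via the rank-nullity identity g(λ) = n − rank(A − λI):
  rank(A − (-1)·I) = 4, so dim ker(A − (-1)·I) = n − 4 = 1
  rank(A − (3)·I) = 2, so dim ker(A − (3)·I) = n − 2 = 3

Summary:
  λ = -1: algebraic multiplicity = 1, geometric multiplicity = 1
  λ = 3: algebraic multiplicity = 4, geometric multiplicity = 3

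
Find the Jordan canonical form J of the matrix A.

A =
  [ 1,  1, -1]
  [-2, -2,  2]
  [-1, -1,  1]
J_2(0) ⊕ J_1(0)

The characteristic polynomial is
  det(x·I − A) = x^3

Eigenvalues and multiplicities (the geometric multiplicity of λ is n − rank(A − λI), which equals the number of Jordan blocks for λ):
  λ = 0: algebraic multiplicity = 3, geometric multiplicity = 2

Determining the block sizes for each eigenvalue:
  λ = 0: 2 blocks summing to 3 forces exactly one block of size 2 and the rest size 1 → block sizes [2, 1]

Assembling the blocks gives a Jordan form
J =
  [0, 1, 0]
  [0, 0, 0]
  [0, 0, 0]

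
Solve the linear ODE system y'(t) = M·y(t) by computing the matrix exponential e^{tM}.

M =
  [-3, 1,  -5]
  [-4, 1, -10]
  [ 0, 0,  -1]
e^{tM} =
  [-2*t*exp(-t) + exp(-t), t*exp(-t), -5*t*exp(-t)]
  [-4*t*exp(-t), 2*t*exp(-t) + exp(-t), -10*t*exp(-t)]
  [0, 0, exp(-t)]

Strategy: write M = P · J · P⁻¹ where J is a Jordan canonical form, so e^{tM} = P · e^{tJ} · P⁻¹, and e^{tJ} can be computed block-by-block.

M has Jordan form
J =
  [-1,  1,  0]
  [ 0, -1,  0]
  [ 0,  0, -1]
(up to reordering of blocks).

Per-block formulas:
  For a 1×1 block at λ = -1: exp(t · [-1]) = [e^(-1t)].
  For a 2×2 Jordan block J_2(-1): exp(t · J_2(-1)) = e^(-1t)·(I + t·N), where N is the 2×2 nilpotent shift.

After assembling e^{tJ} and conjugating by P, we get:

e^{tM} =
  [-2*t*exp(-t) + exp(-t), t*exp(-t), -5*t*exp(-t)]
  [-4*t*exp(-t), 2*t*exp(-t) + exp(-t), -10*t*exp(-t)]
  [0, 0, exp(-t)]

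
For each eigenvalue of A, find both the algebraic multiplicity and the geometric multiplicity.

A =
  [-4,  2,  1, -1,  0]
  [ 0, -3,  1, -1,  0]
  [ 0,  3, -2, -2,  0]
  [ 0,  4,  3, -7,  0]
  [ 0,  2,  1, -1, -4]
λ = -4: alg = 5, geom = 3

Step 1 — factor the characteristic polynomial to read off the algebraic multiplicities:
  χ_A(x) = (x + 4)^5

Step 2 — compute geometric multiplicities via the rank-nullity identity g(λ) = n − rank(A − λI):
  rank(A − (-4)·I) = 2, so dim ker(A − (-4)·I) = n − 2 = 3

Summary:
  λ = -4: algebraic multiplicity = 5, geometric multiplicity = 3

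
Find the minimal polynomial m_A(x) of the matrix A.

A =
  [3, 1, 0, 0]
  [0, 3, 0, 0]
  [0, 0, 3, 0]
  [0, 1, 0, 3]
x^2 - 6*x + 9

The characteristic polynomial is χ_A(x) = (x - 3)^4, so the eigenvalues are known. The minimal polynomial is
  m_A(x) = Π_λ (x − λ)^{k_λ}
where k_λ is the size of the *largest* Jordan block for λ (equivalently, the smallest k with (A − λI)^k v = 0 for every generalised eigenvector v of λ).

  λ = 3: largest Jordan block has size 2, contributing (x − 3)^2

So m_A(x) = (x - 3)^2 = x^2 - 6*x + 9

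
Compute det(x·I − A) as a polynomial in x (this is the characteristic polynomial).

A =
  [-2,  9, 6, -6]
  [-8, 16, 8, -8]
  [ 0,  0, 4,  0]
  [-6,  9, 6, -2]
x^4 - 16*x^3 + 96*x^2 - 256*x + 256

Expanding det(x·I − A) (e.g. by cofactor expansion or by noting that A is similar to its Jordan form J, which has the same characteristic polynomial as A) gives
  χ_A(x) = x^4 - 16*x^3 + 96*x^2 - 256*x + 256
which factors as (x - 4)^4. The eigenvalues (with algebraic multiplicities) are λ = 4 with multiplicity 4.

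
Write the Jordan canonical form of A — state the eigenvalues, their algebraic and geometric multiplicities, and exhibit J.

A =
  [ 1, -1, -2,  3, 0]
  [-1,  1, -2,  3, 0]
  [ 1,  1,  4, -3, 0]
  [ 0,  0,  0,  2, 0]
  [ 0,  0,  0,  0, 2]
J_2(2) ⊕ J_1(2) ⊕ J_1(2) ⊕ J_1(2)

The characteristic polynomial is
  det(x·I − A) = x^5 - 10*x^4 + 40*x^3 - 80*x^2 + 80*x - 32 = (x - 2)^5

Eigenvalues and multiplicities (the geometric multiplicity of λ is n − rank(A − λI), which equals the number of Jordan blocks for λ):
  λ = 2: algebraic multiplicity = 5, geometric multiplicity = 4

Determining the block sizes for each eigenvalue:
  λ = 2: 4 blocks summing to 5 forces exactly one block of size 2 and the rest size 1 → block sizes [2, 1, 1, 1]

Assembling the blocks gives a Jordan form
J =
  [2, 1, 0, 0, 0]
  [0, 2, 0, 0, 0]
  [0, 0, 2, 0, 0]
  [0, 0, 0, 2, 0]
  [0, 0, 0, 0, 2]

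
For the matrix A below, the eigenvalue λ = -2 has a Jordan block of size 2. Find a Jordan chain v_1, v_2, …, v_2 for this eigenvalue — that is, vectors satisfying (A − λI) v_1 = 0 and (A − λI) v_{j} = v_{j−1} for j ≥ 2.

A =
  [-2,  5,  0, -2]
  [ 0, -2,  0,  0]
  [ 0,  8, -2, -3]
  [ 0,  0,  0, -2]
A Jordan chain for λ = -2 of length 2:
v_1 = (5, 0, 8, 0)ᵀ
v_2 = (0, 1, 0, 0)ᵀ

Let N = A − (-2)·I. We want v_2 with N^2 v_2 = 0 but N^1 v_2 ≠ 0; then v_{j-1} := N · v_j for j = 2, …, 2.

Pick v_2 = (0, 1, 0, 0)ᵀ.
Then v_1 = N · v_2 = (5, 0, 8, 0)ᵀ.

Sanity check: (A − (-2)·I) v_1 = (0, 0, 0, 0)ᵀ = 0. ✓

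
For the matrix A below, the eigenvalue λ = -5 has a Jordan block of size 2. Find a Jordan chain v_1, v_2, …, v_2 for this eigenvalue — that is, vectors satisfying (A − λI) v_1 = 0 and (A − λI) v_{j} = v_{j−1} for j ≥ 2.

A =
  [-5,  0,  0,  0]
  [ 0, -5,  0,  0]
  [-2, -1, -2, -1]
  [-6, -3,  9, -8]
A Jordan chain for λ = -5 of length 2:
v_1 = (0, 0, -2, -6)ᵀ
v_2 = (1, 0, 0, 0)ᵀ

Let N = A − (-5)·I. We want v_2 with N^2 v_2 = 0 but N^1 v_2 ≠ 0; then v_{j-1} := N · v_j for j = 2, …, 2.

Pick v_2 = (1, 0, 0, 0)ᵀ.
Then v_1 = N · v_2 = (0, 0, -2, -6)ᵀ.

Sanity check: (A − (-5)·I) v_1 = (0, 0, 0, 0)ᵀ = 0. ✓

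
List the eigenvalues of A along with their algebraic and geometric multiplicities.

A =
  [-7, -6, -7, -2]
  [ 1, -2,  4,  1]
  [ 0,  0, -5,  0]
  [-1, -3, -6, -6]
λ = -5: alg = 4, geom = 2

Step 1 — factor the characteristic polynomial to read off the algebraic multiplicities:
  χ_A(x) = (x + 5)^4

Step 2 — compute geometric multiplicities via the rank-nullity identity g(λ) = n − rank(A − λI):
  rank(A − (-5)·I) = 2, so dim ker(A − (-5)·I) = n − 2 = 2

Summary:
  λ = -5: algebraic multiplicity = 4, geometric multiplicity = 2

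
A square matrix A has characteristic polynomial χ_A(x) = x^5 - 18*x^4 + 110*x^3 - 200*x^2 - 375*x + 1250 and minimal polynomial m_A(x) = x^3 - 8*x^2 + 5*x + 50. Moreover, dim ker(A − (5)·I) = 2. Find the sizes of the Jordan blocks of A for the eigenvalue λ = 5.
Block sizes for λ = 5: [2, 2]

Step 1 — from the characteristic polynomial, algebraic multiplicity of λ = 5 is 4. From dim ker(A − (5)·I) = 2, there are exactly 2 Jordan blocks for λ = 5.
Step 2 — from the minimal polynomial, the factor (x − 5)^2 tells us the largest block for λ = 5 has size 2.
Step 3 — with total size 4, 2 blocks, and largest block 2, the block sizes (in nonincreasing order) are [2, 2].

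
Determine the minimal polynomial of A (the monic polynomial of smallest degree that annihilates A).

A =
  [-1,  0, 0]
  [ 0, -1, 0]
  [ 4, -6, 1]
x^2 - 1

The characteristic polynomial is χ_A(x) = (x - 1)*(x + 1)^2, so the eigenvalues are known. The minimal polynomial is
  m_A(x) = Π_λ (x − λ)^{k_λ}
where k_λ is the size of the *largest* Jordan block for λ (equivalently, the smallest k with (A − λI)^k v = 0 for every generalised eigenvector v of λ).

  λ = -1: largest Jordan block has size 1, contributing (x + 1)
  λ = 1: largest Jordan block has size 1, contributing (x − 1)

So m_A(x) = (x - 1)*(x + 1) = x^2 - 1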